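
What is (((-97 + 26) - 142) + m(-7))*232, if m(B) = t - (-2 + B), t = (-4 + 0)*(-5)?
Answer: -42688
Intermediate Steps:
t = 20 (t = -4*(-5) = 20)
m(B) = 22 - B (m(B) = 20 - (-2 + B) = 20 + (2 - B) = 22 - B)
(((-97 + 26) - 142) + m(-7))*232 = (((-97 + 26) - 142) + (22 - 1*(-7)))*232 = ((-71 - 142) + (22 + 7))*232 = (-213 + 29)*232 = -184*232 = -42688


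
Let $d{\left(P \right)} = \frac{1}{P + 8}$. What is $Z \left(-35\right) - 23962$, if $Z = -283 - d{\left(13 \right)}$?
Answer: $- \frac{42166}{3} \approx -14055.0$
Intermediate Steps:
$d{\left(P \right)} = \frac{1}{8 + P}$
$Z = - \frac{5944}{21}$ ($Z = -283 - \frac{1}{8 + 13} = -283 - \frac{1}{21} = - \frac{5944}{21} \approx -283.05$)
$Z \left(-35\right) - 23962 = \left(- \frac{5944}{21}\right) \left(-35\right) - 23962 = \frac{29720}{3} - 23962 = - \frac{42166}{3}$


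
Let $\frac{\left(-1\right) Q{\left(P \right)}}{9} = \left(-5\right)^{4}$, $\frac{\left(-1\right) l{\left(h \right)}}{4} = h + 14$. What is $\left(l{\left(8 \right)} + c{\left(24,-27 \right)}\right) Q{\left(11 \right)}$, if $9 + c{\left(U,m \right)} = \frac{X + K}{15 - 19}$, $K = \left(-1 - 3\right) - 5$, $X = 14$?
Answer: $\frac{2210625}{4} \approx 5.5266 \cdot 10^{5}$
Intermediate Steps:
$K = -9$ ($K = -4 - 5 = -9$)
$l{\left(h \right)} = -56 - 4 h$ ($l{\left(h \right)} = - 4 \left(h + 14\right) = - 4 \left(14 + h\right) = -56 - 4 h$)
$c{\left(U,m \right)} = - \frac{41}{4}$ ($c{\left(U,m \right)} = -9 + \frac{14 - 9}{15 - 19} = -9 + \frac{5}{-4} = -9 + 5 \left(- \frac{1}{4}\right) = -9 - \frac{5}{4} = - \frac{41}{4}$)
$Q{\left(P \right)} = -5625$ ($Q{\left(P \right)} = - 9 \left(-5\right)^{4} = \left(-9\right) 625 = -5625$)
$\left(l{\left(8 \right)} + c{\left(24,-27 \right)}\right) Q{\left(11 \right)} = \left(\left(-56 - 32\right) - \frac{41}{4}\right) \left(-5625\right) = \left(-88 - \frac{41}{4}\right) \left(-5625\right) = \left(- \frac{393}{4}\right) \left(-5625\right) = \frac{2210625}{4}$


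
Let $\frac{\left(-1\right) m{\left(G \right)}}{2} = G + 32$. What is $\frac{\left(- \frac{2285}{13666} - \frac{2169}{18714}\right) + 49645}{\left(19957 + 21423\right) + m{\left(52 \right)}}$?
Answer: $\frac{264508627832}{219578844481} \approx 1.2046$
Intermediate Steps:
$m{\left(G \right)} = -64 - 2 G$ ($m{\left(G \right)} = - 2 \left(G + 32\right) = - 2 \left(32 + G\right) = -64 - 2 G$)
$\frac{\left(- \frac{2285}{13666} - \frac{2169}{18714}\right) + 49645}{\left(19957 + 21423\right) + m{\left(52 \right)}} = \frac{\left(- \frac{2285}{13666} - \frac{2169}{18714}\right) + 49645}{\left(19957 + 21423\right) - 168} = \frac{\left(\left(-2285\right) \frac{1}{13666} - \frac{723}{6238}\right) + 49645}{41380 - 168} = \frac{\left(- \frac{2285}{13666} - \frac{723}{6238}\right) + 49645}{41380 - 168} = \frac{- \frac{6033587}{21312127} + 49645}{41212} = \frac{1058034511328}{21312127} \cdot \frac{1}{41212} = \frac{264508627832}{219578844481}$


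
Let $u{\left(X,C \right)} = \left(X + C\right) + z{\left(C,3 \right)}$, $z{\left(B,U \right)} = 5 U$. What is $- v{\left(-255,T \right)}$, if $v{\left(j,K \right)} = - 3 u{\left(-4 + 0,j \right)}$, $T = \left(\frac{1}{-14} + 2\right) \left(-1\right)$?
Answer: $-732$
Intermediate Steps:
$T = - \frac{27}{14}$ ($T = \left(- \frac{1}{14} + 2\right) \left(-1\right) = \frac{27}{14} \left(-1\right) = - \frac{27}{14} \approx -1.9286$)
$u{\left(X,C \right)} = 15 + C + X$ ($u{\left(X,C \right)} = \left(X + C\right) + 5 \cdot 3 = \left(C + X\right) + 15 = 15 + C + X$)
$v{\left(j,K \right)} = -33 - 3 j$ ($v{\left(j,K \right)} = - 3 \left(15 + j + \left(-4 + 0\right)\right) = - 3 \left(15 + j - 4\right) = - 3 \left(11 + j\right) = -33 - 3 j$)
$- v{\left(-255,T \right)} = - (-33 - -765) = - (-33 + 765) = \left(-1\right) 732 = -732$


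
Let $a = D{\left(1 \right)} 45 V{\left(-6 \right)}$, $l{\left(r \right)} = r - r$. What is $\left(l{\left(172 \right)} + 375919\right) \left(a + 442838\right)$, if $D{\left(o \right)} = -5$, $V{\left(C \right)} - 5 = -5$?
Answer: $166471218122$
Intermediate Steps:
$V{\left(C \right)} = 0$ ($V{\left(C \right)} = 5 - 5 = 0$)
$l{\left(r \right)} = 0$
$a = 0$ ($a = \left(-5\right) 45 \cdot 0 = \left(-225\right) 0 = 0$)
$\left(l{\left(172 \right)} + 375919\right) \left(a + 442838\right) = \left(0 + 375919\right) \left(0 + 442838\right) = 375919 \cdot 442838 = 166471218122$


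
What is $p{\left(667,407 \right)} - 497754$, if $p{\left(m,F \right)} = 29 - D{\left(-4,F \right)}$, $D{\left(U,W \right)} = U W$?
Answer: $-496097$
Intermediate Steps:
$p{\left(m,F \right)} = 29 + 4 F$ ($p{\left(m,F \right)} = 29 - - 4 F = 29 + 4 F$)
$p{\left(667,407 \right)} - 497754 = \left(29 + 4 \cdot 407\right) - 497754 = \left(29 + 1628\right) - 497754 = 1657 - 497754 = -496097$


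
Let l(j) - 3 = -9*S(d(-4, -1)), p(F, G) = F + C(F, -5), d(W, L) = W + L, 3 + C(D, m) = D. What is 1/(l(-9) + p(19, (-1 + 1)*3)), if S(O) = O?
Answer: 1/83 ≈ 0.012048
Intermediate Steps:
C(D, m) = -3 + D
d(W, L) = L + W
p(F, G) = -3 + 2*F (p(F, G) = F + (-3 + F) = -3 + 2*F)
l(j) = 48 (l(j) = 3 - 9*(-1 - 4) = 3 - 9*(-5) = 3 + 45 = 48)
1/(l(-9) + p(19, (-1 + 1)*3)) = 1/(48 + (-3 + 2*19)) = 1/(48 + (-3 + 38)) = 1/(48 + 35) = 1/83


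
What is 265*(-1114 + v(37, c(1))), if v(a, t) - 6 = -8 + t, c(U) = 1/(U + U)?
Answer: -591215/2 ≈ -2.9561e+5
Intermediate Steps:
c(U) = 1/(2*U)
v(a, t) = -2 + t (v(a, t) = 6 + (-8 + t) = -2 + t)
265*(-1114 + v(37, c(1))) = 265*(-1114 + (-2 + (½)/1)) = 265*(-1114 + (-2 + (½)*1)) = 265*(-1114 + (-2 + ½)) = 265*(-1114 - 3/2) = 265*(-2231/2) = -591215/2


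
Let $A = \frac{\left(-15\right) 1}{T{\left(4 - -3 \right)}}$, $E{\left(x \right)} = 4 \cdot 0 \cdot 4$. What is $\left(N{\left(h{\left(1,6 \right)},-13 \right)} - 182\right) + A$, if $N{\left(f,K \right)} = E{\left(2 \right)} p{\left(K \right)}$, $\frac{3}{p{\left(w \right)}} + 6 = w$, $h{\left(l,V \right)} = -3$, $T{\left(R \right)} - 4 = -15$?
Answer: $- \frac{1987}{11} \approx -180.64$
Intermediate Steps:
$T{\left(R \right)} = -11$ ($T{\left(R \right)} = 4 - 15 = -11$)
$p{\left(w \right)} = \frac{3}{-6 + w}$
$E{\left(x \right)} = 0$ ($E{\left(x \right)} = 0 \cdot 4 = 0$)
$A = \frac{15}{11}$ ($A = \frac{\left(-15\right) 1}{-11} = \left(-15\right) \left(- \frac{1}{11}\right) = \frac{15}{11} \approx 1.3636$)
$N{\left(f,K \right)} = 0$ ($N{\left(f,K \right)} = 0 \frac{3}{-6 + K} = 0$)
$\left(N{\left(h{\left(1,6 \right)},-13 \right)} - 182\right) + A = \left(0 - 182\right) + \frac{15}{11} = -182 + \frac{15}{11} = - \frac{1987}{11}$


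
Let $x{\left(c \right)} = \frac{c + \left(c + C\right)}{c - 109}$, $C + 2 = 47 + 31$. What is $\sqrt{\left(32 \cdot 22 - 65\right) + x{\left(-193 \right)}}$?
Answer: $\frac{2 \sqrt{3648311}}{151} \approx 25.299$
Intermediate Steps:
$C = 76$ ($C = -2 + \left(47 + 31\right) = -2 + 78 = 76$)
$x{\left(c \right)} = \frac{76 + 2 c}{-109 + c}$ ($x{\left(c \right)} = \frac{c + \left(c + 76\right)}{c - 109} = \frac{c + \left(76 + c\right)}{-109 + c} = \frac{76 + 2 c}{-109 + c}$)
$\sqrt{\left(32 \cdot 22 - 65\right) + x{\left(-193 \right)}} = \sqrt{\left(32 \cdot 22 - 65\right) + \frac{2 \left(38 - 193\right)}{-109 - 193}} = \sqrt{\left(704 - 65\right) + 2 \frac{1}{-302} \left(-155\right)} = \sqrt{639 + 2 \left(- \frac{1}{302}\right) \left(-155\right)} = \sqrt{639 + \frac{155}{151}} = \sqrt{\frac{96644}{151}} = \frac{2 \sqrt{3648311}}{151}$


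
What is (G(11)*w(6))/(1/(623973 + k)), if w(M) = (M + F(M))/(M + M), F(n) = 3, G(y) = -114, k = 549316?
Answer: -200632419/2 ≈ -1.0032e+8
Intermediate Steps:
w(M) = (3 + M)/(2*M) (w(M) = (M + 3)/(M + M) = (3 + M)/((2*M)) = (3 + M)*(1/(2*M)) = (3 + M)/(2*M))
(G(11)*w(6))/(1/(623973 + k)) = (-57*(3 + 6)/6)/(1/(623973 + 549316)) = (-57*9/6)/(1/1173289) = (-114*¾)/(1/1173289) = -171/2*1173289 = -200632419/2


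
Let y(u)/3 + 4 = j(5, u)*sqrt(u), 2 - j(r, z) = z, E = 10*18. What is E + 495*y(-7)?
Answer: -5760 + 13365*I*sqrt(7) ≈ -5760.0 + 35360.0*I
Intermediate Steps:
E = 180
j(r, z) = 2 - z
y(u) = -12 + 3*sqrt(u)*(2 - u) (y(u) = -12 + 3*((2 - u)*sqrt(u)) = -12 + 3*(sqrt(u)*(2 - u)) = -12 + 3*sqrt(u)*(2 - u))
E + 495*y(-7) = 180 + 495*(-12 + 3*sqrt(-7)*(2 - 1*(-7))) = 180 + 495*(-12 + 3*(I*sqrt(7))*(2 + 7)) = 180 + 495*(-12 + 3*(I*sqrt(7))*9) = 180 + 495*(-12 + 27*I*sqrt(7)) = 180 + (-5940 + 13365*I*sqrt(7)) = -5760 + 13365*I*sqrt(7)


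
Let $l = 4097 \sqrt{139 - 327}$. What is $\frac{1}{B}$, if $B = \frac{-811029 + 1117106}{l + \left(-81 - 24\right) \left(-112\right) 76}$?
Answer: $\frac{893760}{306077} + \frac{8194 i \sqrt{47}}{306077} \approx 2.92 + 0.18353 i$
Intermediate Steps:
$l = 8194 i \sqrt{47}$ ($l = 4097 \sqrt{-188} = 4097 \cdot 2 i \sqrt{47} = 8194 i \sqrt{47} \approx 56175.0 i$)
$B = \frac{306077}{893760 + 8194 i \sqrt{47}}$ ($B = \frac{-811029 + 1117106}{8194 i \sqrt{47} + \left(-81 - 24\right) \left(-112\right) 76} = \frac{306077}{8194 i \sqrt{47} + \left(-105\right) \left(-112\right) 76} = \frac{306077}{8194 i \sqrt{47} + 11760 \cdot 76} = \frac{306077}{8194 i \sqrt{47} + 893760} = \frac{306077}{893760 + 8194 i \sqrt{47}} \approx 0.34111 - 0.02144 i$)
$\frac{1}{B} = \frac{1}{\frac{68389844880}{200490648623} - \frac{1253997469 i \sqrt{47}}{400981297246}}$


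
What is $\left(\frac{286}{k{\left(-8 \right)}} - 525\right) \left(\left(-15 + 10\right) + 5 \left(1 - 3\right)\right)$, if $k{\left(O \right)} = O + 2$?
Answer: $8590$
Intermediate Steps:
$k{\left(O \right)} = 2 + O$
$\left(\frac{286}{k{\left(-8 \right)}} - 525\right) \left(\left(-15 + 10\right) + 5 \left(1 - 3\right)\right) = \left(\frac{286}{2 - 8} - 525\right) \left(\left(-15 + 10\right) + 5 \left(1 - 3\right)\right) = \left(\frac{286}{-6} - 525\right) \left(-5 + 5 \left(-2\right)\right) = \left(286 \left(- \frac{1}{6}\right) - 525\right) \left(-5 - 10\right) = \left(- \frac{143}{3} - 525\right) \left(-15\right) = \left(- \frac{1718}{3}\right) \left(-15\right) = 8590$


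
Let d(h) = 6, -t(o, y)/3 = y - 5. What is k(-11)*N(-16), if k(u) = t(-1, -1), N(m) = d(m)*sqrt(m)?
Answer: 432*I ≈ 432.0*I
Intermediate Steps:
t(o, y) = 15 - 3*y (t(o, y) = -3*(y - 5) = -3*(-5 + y) = 15 - 3*y)
N(m) = 6*sqrt(m)
k(u) = 18 (k(u) = 15 - 3*(-1) = 15 + 3 = 18)
k(-11)*N(-16) = 18*(6*sqrt(-16)) = 18*(6*(4*I)) = 18*(24*I) = 432*I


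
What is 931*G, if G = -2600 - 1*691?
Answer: -3063921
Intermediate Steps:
G = -3291 (G = -2600 - 691 = -3291)
931*G = 931*(-3291) = -3063921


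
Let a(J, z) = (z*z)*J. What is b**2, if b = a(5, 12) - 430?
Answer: 84100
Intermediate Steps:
a(J, z) = J*z**2 (a(J, z) = z**2*J = J*z**2)
b = 290 (b = 5*12**2 - 430 = 5*144 - 430 = 720 - 430 = 290)
b**2 = 290**2 = 84100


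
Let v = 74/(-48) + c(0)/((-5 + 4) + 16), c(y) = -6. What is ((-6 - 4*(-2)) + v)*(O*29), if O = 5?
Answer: 203/24 ≈ 8.4583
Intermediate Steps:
v = -233/120 (v = 74/(-48) - 6/((-5 + 4) + 16) = 74*(-1/48) - 6/(-1 + 16) = -37/24 - 6/15 = -37/24 - 6*1/15 = -37/24 - ⅖ = -233/120 ≈ -1.9417)
((-6 - 4*(-2)) + v)*(O*29) = ((-6 - 4*(-2)) - 233/120)*(5*29) = ((-6 + 8) - 233/120)*145 = (2 - 233/120)*145 = (7/120)*145 = 203/24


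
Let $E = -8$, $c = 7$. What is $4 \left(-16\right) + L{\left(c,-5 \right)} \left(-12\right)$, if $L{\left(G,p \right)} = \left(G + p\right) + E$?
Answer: $8$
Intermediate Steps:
$L{\left(G,p \right)} = -8 + G + p$ ($L{\left(G,p \right)} = \left(G + p\right) - 8 = -8 + G + p$)
$4 \left(-16\right) + L{\left(c,-5 \right)} \left(-12\right) = 4 \left(-16\right) + \left(-8 + 7 - 5\right) \left(-12\right) = -64 - -72 = -64 + 72 = 8$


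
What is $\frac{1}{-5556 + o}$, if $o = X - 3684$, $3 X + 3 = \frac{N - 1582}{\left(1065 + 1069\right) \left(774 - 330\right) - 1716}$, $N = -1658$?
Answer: $- \frac{15763}{145665901} \approx -0.00010821$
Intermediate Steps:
$X = - \frac{15781}{15763}$ ($X = -1 + \frac{\left(-1658 - 1582\right) \frac{1}{\left(1065 + 1069\right) \left(774 - 330\right) - 1716}}{3} = -1 + \frac{\left(-3240\right) \frac{1}{2134 \cdot 444 - 1716}}{3} = -1 + \frac{\left(-3240\right) \frac{1}{947496 - 1716}}{3} = -1 + \frac{\left(-3240\right) \frac{1}{945780}}{3} = -1 + \frac{1}{3} \left(- \frac{54}{15763}\right) = -1 - \frac{18}{15763} = - \frac{15781}{15763} \approx -1.0011$)
$o = - \frac{58086673}{15763}$ ($o = - \frac{15781}{15763} - 3684 = - \frac{58086673}{15763} \approx -3685.0$)
$\frac{1}{-5556 + o} = \frac{1}{-5556 - \frac{58086673}{15763}} = \frac{1}{- \frac{145665901}{15763}} = - \frac{15763}{145665901}$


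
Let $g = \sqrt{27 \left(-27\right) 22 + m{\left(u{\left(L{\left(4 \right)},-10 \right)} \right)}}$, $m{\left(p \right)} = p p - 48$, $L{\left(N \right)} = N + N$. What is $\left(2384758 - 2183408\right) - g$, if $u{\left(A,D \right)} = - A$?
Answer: $201350 - i \sqrt{16022} \approx 2.0135 \cdot 10^{5} - 126.58 i$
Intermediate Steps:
$L{\left(N \right)} = 2 N$
$m{\left(p \right)} = -48 + p^{2}$ ($m{\left(p \right)} = p^{2} - 48 = -48 + p^{2}$)
$g = i \sqrt{16022}$ ($g = \sqrt{27 \left(-27\right) 22 - \left(48 - \left(- 2 \cdot 4\right)^{2}\right)} = \sqrt{\left(-729\right) 22 - \left(48 - \left(\left(-1\right) 8\right)^{2}\right)} = \sqrt{-16038 - \left(48 - \left(-8\right)^{2}\right)} = \sqrt{-16038 + \left(-48 + 64\right)} = \sqrt{-16038 + 16} = \sqrt{-16022} = i \sqrt{16022} \approx 126.58 i$)
$\left(2384758 - 2183408\right) - g = \left(2384758 - 2183408\right) - i \sqrt{16022} = 201350 - i \sqrt{16022}$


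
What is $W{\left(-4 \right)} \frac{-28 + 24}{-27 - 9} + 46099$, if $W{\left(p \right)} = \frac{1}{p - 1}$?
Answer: $\frac{2074454}{45} \approx 46099.0$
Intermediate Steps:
$W{\left(p \right)} = \frac{1}{-1 + p}$
$W{\left(-4 \right)} \frac{-28 + 24}{-27 - 9} + 46099 = \frac{\left(-28 + 24\right) \frac{1}{-27 - 9}}{-1 - 4} + 46099 = \frac{\left(-4\right) \frac{1}{-36}}{-5} + 46099 = - \frac{\left(-4\right) \left(- \frac{1}{36}\right)}{5} + 46099 = \left(- \frac{1}{5}\right) \frac{1}{9} + 46099 = - \frac{1}{45} + 46099 = \frac{2074454}{45}$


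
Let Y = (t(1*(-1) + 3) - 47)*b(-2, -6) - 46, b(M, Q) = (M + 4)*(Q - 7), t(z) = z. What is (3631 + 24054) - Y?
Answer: 26561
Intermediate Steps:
b(M, Q) = (-7 + Q)*(4 + M) (b(M, Q) = (4 + M)*(-7 + Q) = (-7 + Q)*(4 + M))
Y = 1124 (Y = ((1*(-1) + 3) - 47)*(-28 - 7*(-2) + 4*(-6) - 2*(-6)) - 46 = ((-1 + 3) - 47)*(-28 + 14 - 24 + 12) - 46 = (2 - 47)*(-26) - 46 = -45*(-26) - 46 = 1170 - 46 = 1124)
(3631 + 24054) - Y = (3631 + 24054) - 1*1124 = 27685 - 1124 = 26561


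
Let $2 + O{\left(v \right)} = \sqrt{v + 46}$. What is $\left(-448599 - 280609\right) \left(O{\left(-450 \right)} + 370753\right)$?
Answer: $-270354595208 - 1458416 i \sqrt{101} \approx -2.7035 \cdot 10^{11} - 1.4657 \cdot 10^{7} i$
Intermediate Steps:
$O{\left(v \right)} = -2 + \sqrt{46 + v}$ ($O{\left(v \right)} = -2 + \sqrt{v + 46} = -2 + \sqrt{46 + v}$)
$\left(-448599 - 280609\right) \left(O{\left(-450 \right)} + 370753\right) = \left(-448599 - 280609\right) \left(\left(-2 + \sqrt{46 - 450}\right) + 370753\right) = - 729208 \left(\left(-2 + \sqrt{-404}\right) + 370753\right) = - 729208 \left(\left(-2 + 2 i \sqrt{101}\right) + 370753\right) = - 729208 \left(370751 + 2 i \sqrt{101}\right) = -270354595208 - 1458416 i \sqrt{101}$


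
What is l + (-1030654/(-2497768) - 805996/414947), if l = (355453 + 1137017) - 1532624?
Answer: -1600725039314199/39863128396 ≈ -40156.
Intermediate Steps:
l = -40154 (l = 1492470 - 1532624 = -40154)
l + (-1030654/(-2497768) - 805996/414947) = -40154 + (-1030654/(-2497768) - 805996/414947) = -40154 + (-1030654*(-1/2497768) - 805996*1/414947) = -40154 + (515327/1248884 - 805996/414947) = -40154 - 60981701215/39863128396 = -1600725039314199/39863128396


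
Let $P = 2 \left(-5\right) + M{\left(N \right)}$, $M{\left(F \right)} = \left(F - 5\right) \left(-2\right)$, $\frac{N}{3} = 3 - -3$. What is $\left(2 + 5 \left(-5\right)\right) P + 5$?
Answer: $833$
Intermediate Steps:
$N = 18$ ($N = 3 \left(3 - -3\right) = 3 \left(3 + 3\right) = 3 \cdot 6 = 18$)
$M{\left(F \right)} = 10 - 2 F$ ($M{\left(F \right)} = \left(-5 + F\right) \left(-2\right) = 10 - 2 F$)
$P = -36$ ($P = 2 \left(-5\right) + \left(10 - 36\right) = -10 + \left(10 - 36\right) = -10 - 26 = -36$)
$\left(2 + 5 \left(-5\right)\right) P + 5 = \left(2 + 5 \left(-5\right)\right) \left(-36\right) + 5 = \left(2 - 25\right) \left(-36\right) + 5 = \left(-23\right) \left(-36\right) + 5 = 828 + 5 = 833$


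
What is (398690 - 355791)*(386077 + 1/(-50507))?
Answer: 836512955939162/50507 ≈ 1.6562e+10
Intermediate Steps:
(398690 - 355791)*(386077 + 1/(-50507)) = 42899*(386077 - 1/50507) = 42899*(19499591038/50507) = 836512955939162/50507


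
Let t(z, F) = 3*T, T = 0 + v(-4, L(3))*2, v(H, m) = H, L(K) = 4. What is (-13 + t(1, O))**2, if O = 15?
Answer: 1369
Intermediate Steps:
T = -8 (T = 0 - 4*2 = 0 - 8 = -8)
t(z, F) = -24 (t(z, F) = 3*(-8) = -24)
(-13 + t(1, O))**2 = (-13 - 24)**2 = (-37)**2 = 1369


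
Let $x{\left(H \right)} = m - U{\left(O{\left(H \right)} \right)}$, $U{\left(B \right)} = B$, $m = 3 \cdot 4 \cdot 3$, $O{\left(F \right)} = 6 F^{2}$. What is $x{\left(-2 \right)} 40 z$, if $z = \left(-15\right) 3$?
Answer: $-21600$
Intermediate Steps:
$m = 36$ ($m = 12 \cdot 3 = 36$)
$x{\left(H \right)} = 36 - 6 H^{2}$
$z = -45$
$x{\left(-2 \right)} 40 z = \left(36 - 6 \left(-2\right)^{2}\right) 40 \left(-45\right) = \left(36 - 24\right) 40 \left(-45\right) = 12 \cdot 40 \left(-45\right) = 480 \left(-45\right) = -21600$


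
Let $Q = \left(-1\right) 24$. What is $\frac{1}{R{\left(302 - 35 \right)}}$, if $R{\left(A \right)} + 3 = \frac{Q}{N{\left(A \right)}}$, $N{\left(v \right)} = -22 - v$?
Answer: $- \frac{289}{843} \approx -0.34282$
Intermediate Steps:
$Q = -24$
$R{\left(A \right)} = -3 - \frac{24}{-22 - A}$
$\frac{1}{R{\left(302 - 35 \right)}} = \frac{1}{3 \frac{1}{22 + \left(302 - 35\right)} \left(-14 - \left(302 - 35\right)\right)} = \frac{1}{3 \frac{1}{22 + 267} \left(-14 - 267\right)} = \frac{1}{3 \cdot \frac{1}{289} \left(-14 - 267\right)} = \frac{1}{3 \cdot \frac{1}{289} \left(-281\right)} = \frac{1}{- \frac{843}{289}} = - \frac{289}{843}$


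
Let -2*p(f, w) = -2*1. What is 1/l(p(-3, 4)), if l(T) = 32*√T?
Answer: 1/32 ≈ 0.031250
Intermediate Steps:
p(f, w) = 1 (p(f, w) = -(-1) = -½*(-2) = 1)
1/l(p(-3, 4)) = 1/(32*√1) = 1/(32*1) = 1/32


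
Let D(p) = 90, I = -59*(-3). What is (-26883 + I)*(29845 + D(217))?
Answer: -799444110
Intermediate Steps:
I = 177
(-26883 + I)*(29845 + D(217)) = (-26883 + 177)*(29845 + 90) = -26706*29935 = -799444110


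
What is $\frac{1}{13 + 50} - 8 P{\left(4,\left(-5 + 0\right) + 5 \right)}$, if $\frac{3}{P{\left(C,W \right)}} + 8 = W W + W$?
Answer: $\frac{190}{63} \approx 3.0159$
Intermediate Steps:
$P{\left(C,W \right)} = \frac{3}{-8 + W + W^{2}}$ ($P{\left(C,W \right)} = \frac{3}{-8 + \left(W W + W\right)} = \frac{3}{-8 + \left(W^{2} + W\right)} = \frac{3}{-8 + \left(W + W^{2}\right)} = \frac{3}{-8 + W + W^{2}}$)
$\frac{1}{13 + 50} - 8 P{\left(4,\left(-5 + 0\right) + 5 \right)} = \frac{1}{13 + 50} - 8 \frac{3}{-8 + \left(\left(-5 + 0\right) + 5\right) + \left(\left(-5 + 0\right) + 5\right)^{2}} = \frac{1}{63} - 8 \frac{3}{-8 + \left(-5 + 5\right) + \left(-5 + 5\right)^{2}} = \frac{1}{63} - 8 \frac{3}{-8 + 0 + 0^{2}} = \frac{1}{63} - 8 \frac{3}{-8 + 0 + 0} = \frac{1}{63} - 8 \frac{3}{-8} = \frac{1}{63} - 8 \cdot 3 \left(- \frac{1}{8}\right) = \frac{1}{63} - -3 = \frac{1}{63} + 3 = \frac{190}{63}$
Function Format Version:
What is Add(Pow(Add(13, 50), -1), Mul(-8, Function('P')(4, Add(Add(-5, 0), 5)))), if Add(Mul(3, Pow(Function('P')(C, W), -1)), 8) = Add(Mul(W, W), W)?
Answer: Rational(190, 63) ≈ 3.0159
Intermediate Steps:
Function('P')(C, W) = Mul(3, Pow(Add(-8, W, Pow(W, 2)), -1)) (Function('P')(C, W) = Mul(3, Pow(Add(-8, Add(Mul(W, W), W)), -1)) = Mul(3, Pow(Add(-8, Add(Pow(W, 2), W)), -1)) = Mul(3, Pow(Add(-8, Add(W, Pow(W, 2))), -1)) = Mul(3, Pow(Add(-8, W, Pow(W, 2)), -1)))
Add(Pow(Add(13, 50), -1), Mul(-8, Function('P')(4, Add(Add(-5, 0), 5)))) = Add(Pow(Add(13, 50), -1), Mul(-8, Mul(3, Pow(Add(-8, Add(Add(-5, 0), 5), Pow(Add(Add(-5, 0), 5), 2)), -1)))) = Add(Pow(63, -1), Mul(-8, Mul(3, Pow(Add(-8, Add(-5, 5), Pow(Add(-5, 5), 2)), -1)))) = Add(Rational(1, 63), Mul(-8, Mul(3, Pow(Add(-8, 0, Pow(0, 2)), -1)))) = Add(Rational(1, 63), Mul(-8, Mul(3, Pow(Add(-8, 0, 0), -1)))) = Add(Rational(1, 63), Mul(-8, Mul(3, Pow(-8, -1)))) = Add(Rational(1, 63), Mul(-8, Mul(3, Rational(-1, 8)))) = Add(Rational(1, 63), Mul(-8, Rational(-3, 8))) = Add(Rational(1, 63), 3) = Rational(190, 63)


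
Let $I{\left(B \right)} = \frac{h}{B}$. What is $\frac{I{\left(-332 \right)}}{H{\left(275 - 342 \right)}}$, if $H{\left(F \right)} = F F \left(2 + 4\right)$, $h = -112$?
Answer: $\frac{14}{1117761} \approx 1.2525 \cdot 10^{-5}$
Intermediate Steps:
$H{\left(F \right)} = 6 F^{2}$ ($H{\left(F \right)} = F F 6 = F 6 F = 6 F^{2}$)
$I{\left(B \right)} = - \frac{112}{B}$
$\frac{I{\left(-332 \right)}}{H{\left(275 - 342 \right)}} = \frac{\left(-112\right) \frac{1}{-332}}{6 \left(275 - 342\right)^{2}} = \frac{\left(-112\right) \left(- \frac{1}{332}\right)}{6 \left(275 - 342\right)^{2}} = \frac{28}{83 \cdot 6 \left(-67\right)^{2}} = \frac{28}{83 \cdot 6 \cdot 4489} = \frac{28}{83 \cdot 26934} = \frac{28}{83} \cdot \frac{1}{26934} = \frac{14}{1117761}$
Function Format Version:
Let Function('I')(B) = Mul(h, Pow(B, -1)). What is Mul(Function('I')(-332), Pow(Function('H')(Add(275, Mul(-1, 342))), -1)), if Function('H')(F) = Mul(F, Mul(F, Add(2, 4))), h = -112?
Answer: Rational(14, 1117761) ≈ 1.2525e-5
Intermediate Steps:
Function('H')(F) = Mul(6, Pow(F, 2)) (Function('H')(F) = Mul(F, Mul(F, 6)) = Mul(F, Mul(6, F)) = Mul(6, Pow(F, 2)))
Function('I')(B) = Mul(-112, Pow(B, -1))
Mul(Function('I')(-332), Pow(Function('H')(Add(275, Mul(-1, 342))), -1)) = Mul(Mul(-112, Pow(-332, -1)), Pow(Mul(6, Pow(Add(275, Mul(-1, 342)), 2)), -1)) = Mul(Mul(-112, Rational(-1, 332)), Pow(Mul(6, Pow(Add(275, -342), 2)), -1)) = Mul(Rational(28, 83), Pow(Mul(6, Pow(-67, 2)), -1)) = Mul(Rational(28, 83), Pow(Mul(6, 4489), -1)) = Mul(Rational(28, 83), Pow(26934, -1)) = Mul(Rational(28, 83), Rational(1, 26934)) = Rational(14, 1117761)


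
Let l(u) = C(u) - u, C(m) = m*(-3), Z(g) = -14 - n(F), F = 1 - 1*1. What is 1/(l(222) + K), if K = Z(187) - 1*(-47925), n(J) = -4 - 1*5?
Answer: 1/47032 ≈ 2.1262e-5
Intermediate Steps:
F = 0 (F = 1 - 1 = 0)
n(J) = -9 (n(J) = -4 - 5 = -9)
Z(g) = -5 (Z(g) = -14 - 1*(-9) = -14 + 9 = -5)
C(m) = -3*m
K = 47920 (K = -5 - 1*(-47925) = -5 + 47925 = 47920)
l(u) = -4*u (l(u) = -3*u - u = -4*u)
1/(l(222) + K) = 1/(-4*222 + 47920) = 1/(-888 + 47920) = 1/47032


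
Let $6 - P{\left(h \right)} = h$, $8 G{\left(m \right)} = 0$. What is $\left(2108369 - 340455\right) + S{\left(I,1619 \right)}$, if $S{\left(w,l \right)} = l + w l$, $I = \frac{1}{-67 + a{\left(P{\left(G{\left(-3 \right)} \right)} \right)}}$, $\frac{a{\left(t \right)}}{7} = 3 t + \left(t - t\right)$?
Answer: $\frac{104404066}{59} \approx 1.7696 \cdot 10^{6}$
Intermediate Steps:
$G{\left(m \right)} = 0$ ($G{\left(m \right)} = \frac{1}{8} \cdot 0 = 0$)
$P{\left(h \right)} = 6 - h$
$a{\left(t \right)} = 21 t$ ($a{\left(t \right)} = 7 \left(3 t + \left(t - t\right)\right) = 7 \left(3 t + 0\right) = 7 \cdot 3 t = 21 t$)
$I = \frac{1}{59}$ ($I = \frac{1}{-67 + 21 \left(6 - 0\right)} = \frac{1}{-67 + 21 \left(6 + 0\right)} = \frac{1}{-67 + 21 \cdot 6} = \frac{1}{-67 + 126} = \frac{1}{59} \approx 0.016949$)
$S{\left(w,l \right)} = l + l w$
$\left(2108369 - 340455\right) + S{\left(I,1619 \right)} = \left(2108369 - 340455\right) + 1619 \left(1 + \frac{1}{59}\right) = 1767914 + 1619 \cdot \frac{60}{59} = 1767914 + \frac{97140}{59} = \frac{104404066}{59}$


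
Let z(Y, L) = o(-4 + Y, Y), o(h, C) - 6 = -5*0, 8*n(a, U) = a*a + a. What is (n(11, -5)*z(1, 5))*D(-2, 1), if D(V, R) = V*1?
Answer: -198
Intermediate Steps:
n(a, U) = a/8 + a²/8 (n(a, U) = (a*a + a)/8 = (a² + a)/8 = (a + a²)/8 = a/8 + a²/8)
D(V, R) = V
o(h, C) = 6 (o(h, C) = 6 - 5*0 = 6 + 0 = 6)
z(Y, L) = 6
(n(11, -5)*z(1, 5))*D(-2, 1) = (((⅛)*11*(1 + 11))*6)*(-2) = (((⅛)*11*12)*6)*(-2) = ((33/2)*6)*(-2) = 99*(-2) = -198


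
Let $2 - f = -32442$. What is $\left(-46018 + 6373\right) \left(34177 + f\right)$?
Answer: $-2641189545$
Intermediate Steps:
$f = 32444$ ($f = 2 - -32442 = 2 + 32442 = 32444$)
$\left(-46018 + 6373\right) \left(34177 + f\right) = \left(-46018 + 6373\right) \left(34177 + 32444\right) = \left(-39645\right) 66621 = -2641189545$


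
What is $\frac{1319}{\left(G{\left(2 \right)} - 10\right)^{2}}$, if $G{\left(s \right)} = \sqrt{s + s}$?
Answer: $\frac{1319}{64} \approx 20.609$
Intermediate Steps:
$G{\left(s \right)} = \sqrt{2} \sqrt{s}$ ($G{\left(s \right)} = \sqrt{2 s} = \sqrt{2} \sqrt{s}$)
$\frac{1319}{\left(G{\left(2 \right)} - 10\right)^{2}} = \frac{1319}{\left(\sqrt{2} \sqrt{2} - 10\right)^{2}} = \frac{1319}{\left(2 - 10\right)^{2}} = \frac{1319}{\left(-8\right)^{2}} = \frac{1319}{64}$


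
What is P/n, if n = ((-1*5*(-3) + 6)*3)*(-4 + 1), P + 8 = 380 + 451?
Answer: -823/189 ≈ -4.3545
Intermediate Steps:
P = 823 (P = -8 + (380 + 451) = -8 + 831 = 823)
n = -189 (n = ((-5*(-3) + 6)*3)*(-3) = ((15 + 6)*3)*(-3) = (21*3)*(-3) = 63*(-3) = -189)
P/n = 823/(-189) = 823*(-1/189) = -823/189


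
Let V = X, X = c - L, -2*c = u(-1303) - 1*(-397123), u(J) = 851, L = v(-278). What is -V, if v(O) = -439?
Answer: 198548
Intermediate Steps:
L = -439
c = -198987 (c = -(851 - 1*(-397123))/2 = -(851 + 397123)/2 = -½*397974 = -198987)
X = -198548 (X = -198987 - 1*(-439) = -198987 + 439 = -198548)
V = -198548
-V = -1*(-198548) = 198548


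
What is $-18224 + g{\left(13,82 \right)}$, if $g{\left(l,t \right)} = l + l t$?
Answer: $-17145$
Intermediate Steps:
$-18224 + g{\left(13,82 \right)} = -18224 + 13 \left(1 + 82\right) = -18224 + 13 \cdot 83 = -18224 + 1079 = -17145$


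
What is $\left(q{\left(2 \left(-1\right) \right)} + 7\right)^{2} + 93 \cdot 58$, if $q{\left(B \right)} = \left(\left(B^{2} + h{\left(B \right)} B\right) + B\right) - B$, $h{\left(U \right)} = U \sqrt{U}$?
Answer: $5483 + 88 i \sqrt{2} \approx 5483.0 + 124.45 i$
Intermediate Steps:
$h{\left(U \right)} = U^{\frac{3}{2}}$
$q{\left(B \right)} = B^{2} + B^{\frac{5}{2}}$ ($q{\left(B \right)} = \left(\left(B^{2} + B^{\frac{3}{2}} B\right) + B\right) - B = \left(\left(B^{2} + B^{\frac{5}{2}}\right) + B\right) - B = \left(B + B^{2} + B^{\frac{5}{2}}\right) - B = B^{2} + B^{\frac{5}{2}}$)
$\left(q{\left(2 \left(-1\right) \right)} + 7\right)^{2} + 93 \cdot 58 = \left(2 \left(-1\right) \left(2 \left(-1\right) + \left(2 \left(-1\right)\right)^{\frac{3}{2}}\right) + 7\right)^{2} + 93 \cdot 58 = \left(- 2 \left(-2 + \left(-2\right)^{\frac{3}{2}}\right) + 7\right)^{2} + 5394 = \left(- 2 \left(-2 - 2 i \sqrt{2}\right) + 7\right)^{2} + 5394 = \left(\left(4 + 4 i \sqrt{2}\right) + 7\right)^{2} + 5394 = \left(11 + 4 i \sqrt{2}\right)^{2} + 5394 = 5394 + \left(11 + 4 i \sqrt{2}\right)^{2}$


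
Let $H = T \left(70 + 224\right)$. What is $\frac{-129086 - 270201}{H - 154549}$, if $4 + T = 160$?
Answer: $\frac{399287}{108685} \approx 3.6738$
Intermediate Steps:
$T = 156$ ($T = -4 + 160 = 156$)
$H = 45864$ ($H = 156 \left(70 + 224\right) = 156 \cdot 294 = 45864$)
$\frac{-129086 - 270201}{H - 154549} = \frac{-129086 - 270201}{45864 - 154549} = - \frac{399287}{-108685} = \left(-399287\right) \left(- \frac{1}{108685}\right) = \frac{399287}{108685}$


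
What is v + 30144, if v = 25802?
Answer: 55946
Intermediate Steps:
v + 30144 = 25802 + 30144 = 55946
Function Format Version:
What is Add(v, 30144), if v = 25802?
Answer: 55946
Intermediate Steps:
Add(v, 30144) = Add(25802, 30144) = 55946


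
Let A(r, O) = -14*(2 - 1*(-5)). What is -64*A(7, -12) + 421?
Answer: 6693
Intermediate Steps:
A(r, O) = -98 (A(r, O) = -14*(2 + 5) = -14*7 = -98)
-64*A(7, -12) + 421 = -64*(-98) + 421 = 6272 + 421 = 6693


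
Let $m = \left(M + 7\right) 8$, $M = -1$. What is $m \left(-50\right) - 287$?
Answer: $-2687$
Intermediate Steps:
$m = 48$ ($m = \left(-1 + 7\right) 8 = 6 \cdot 8 = 48$)
$m \left(-50\right) - 287 = 48 \left(-50\right) - 287 = -2400 - 287 = -2687$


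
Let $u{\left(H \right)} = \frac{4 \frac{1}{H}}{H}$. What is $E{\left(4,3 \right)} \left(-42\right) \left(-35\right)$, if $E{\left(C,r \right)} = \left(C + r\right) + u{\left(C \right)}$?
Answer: $\frac{21315}{2} \approx 10658.0$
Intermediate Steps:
$u{\left(H \right)} = \frac{4}{H^{2}}$
$E{\left(C,r \right)} = C + r + \frac{4}{C^{2}}$ ($E{\left(C,r \right)} = \left(C + r\right) + \frac{4}{C^{2}} = C + r + \frac{4}{C^{2}}$)
$E{\left(4,3 \right)} \left(-42\right) \left(-35\right) = \left(4 + 3 + \frac{4}{16}\right) \left(-42\right) \left(-35\right) = \left(4 + 3 + 4 \cdot \frac{1}{16}\right) \left(-42\right) \left(-35\right) = \left(4 + 3 + \frac{1}{4}\right) \left(-42\right) \left(-35\right) = \frac{29}{4} \left(-42\right) \left(-35\right) = \left(- \frac{609}{2}\right) \left(-35\right) = \frac{21315}{2}$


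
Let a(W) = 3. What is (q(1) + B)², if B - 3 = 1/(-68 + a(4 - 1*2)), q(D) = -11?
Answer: 271441/4225 ≈ 64.246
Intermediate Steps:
B = 194/65 (B = 3 + 1/(-68 + 3) = 3 + 1/(-65) = 3 - 1/65 = 194/65 ≈ 2.9846)
(q(1) + B)² = (-11 + 194/65)² = (-521/65)² = 271441/4225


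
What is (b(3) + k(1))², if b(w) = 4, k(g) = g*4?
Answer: 64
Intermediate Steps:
k(g) = 4*g
(b(3) + k(1))² = (4 + 4*1)² = (4 + 4)² = 8² = 64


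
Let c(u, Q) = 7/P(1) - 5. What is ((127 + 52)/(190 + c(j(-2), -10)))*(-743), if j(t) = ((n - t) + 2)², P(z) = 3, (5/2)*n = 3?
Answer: -398991/562 ≈ -709.95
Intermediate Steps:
n = 6/5 (n = (⅖)*3 = 6/5 ≈ 1.2000)
j(t) = (16/5 - t)² (j(t) = ((6/5 - t) + 2)² = (16/5 - t)²)
c(u, Q) = -8/3 (c(u, Q) = 7/3 - 5 = -8/3)
((127 + 52)/(190 + c(j(-2), -10)))*(-743) = ((127 + 52)/(190 - 8/3))*(-743) = (179/(562/3))*(-743) = (179*(3/562))*(-743) = (537/562)*(-743) = -398991/562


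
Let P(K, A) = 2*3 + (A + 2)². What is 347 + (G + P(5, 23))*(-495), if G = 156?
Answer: -389218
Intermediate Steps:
P(K, A) = 6 + (2 + A)²
347 + (G + P(5, 23))*(-495) = 347 + (156 + (6 + (2 + 23)²))*(-495) = 347 + (156 + (6 + 25²))*(-495) = 347 + (156 + (6 + 625))*(-495) = 347 + (156 + 631)*(-495) = 347 + 787*(-495) = 347 - 389565 = -389218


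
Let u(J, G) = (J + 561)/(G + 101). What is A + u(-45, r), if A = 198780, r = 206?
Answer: 61025976/307 ≈ 1.9878e+5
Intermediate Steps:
u(J, G) = (561 + J)/(101 + G)
A + u(-45, r) = 198780 + (561 - 45)/(101 + 206) = 198780 + 516/307 = 61025976/307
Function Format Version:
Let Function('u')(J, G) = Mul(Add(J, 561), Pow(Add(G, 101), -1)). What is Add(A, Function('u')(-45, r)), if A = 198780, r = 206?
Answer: Rational(61025976, 307) ≈ 1.9878e+5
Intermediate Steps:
Function('u')(J, G) = Mul(Pow(Add(101, G), -1), Add(561, J)) (Function('u')(J, G) = Mul(Add(561, J), Pow(Add(101, G), -1)) = Mul(Pow(Add(101, G), -1), Add(561, J)))
Add(A, Function('u')(-45, r)) = Add(198780, Mul(Pow(Add(101, 206), -1), Add(561, -45))) = Add(198780, Mul(Pow(307, -1), 516)) = Add(198780, Mul(Rational(1, 307), 516)) = Add(198780, Rational(516, 307)) = Rational(61025976, 307)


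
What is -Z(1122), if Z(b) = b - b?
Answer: 0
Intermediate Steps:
Z(b) = 0
-Z(1122) = -1*0 = 0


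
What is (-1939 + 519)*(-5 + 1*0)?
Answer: 7100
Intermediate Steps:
(-1939 + 519)*(-5 + 1*0) = -1420*(-5 + 0) = -1420*(-5) = 7100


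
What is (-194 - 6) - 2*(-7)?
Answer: -186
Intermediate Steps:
(-194 - 6) - 2*(-7) = -200 + 14 = -186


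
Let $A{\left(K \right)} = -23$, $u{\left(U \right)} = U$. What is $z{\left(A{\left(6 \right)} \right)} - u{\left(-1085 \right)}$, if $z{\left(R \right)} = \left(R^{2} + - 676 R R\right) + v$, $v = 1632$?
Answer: $-354358$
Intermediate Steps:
$z{\left(R \right)} = 1632 - 675 R^{2}$ ($z{\left(R \right)} = \left(R^{2} + - 676 R R\right) + 1632 = \left(R^{2} - 676 R^{2}\right) + 1632 = - 675 R^{2} + 1632 = 1632 - 675 R^{2}$)
$z{\left(A{\left(6 \right)} \right)} - u{\left(-1085 \right)} = \left(1632 - 675 \left(-23\right)^{2}\right) - -1085 = \left(1632 - 357075\right) + 1085 = -355443 + 1085 = -354358$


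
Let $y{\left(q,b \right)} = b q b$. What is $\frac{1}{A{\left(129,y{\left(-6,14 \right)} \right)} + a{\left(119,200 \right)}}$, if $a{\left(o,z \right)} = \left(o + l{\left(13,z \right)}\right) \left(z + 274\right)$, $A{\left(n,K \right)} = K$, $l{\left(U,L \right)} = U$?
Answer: $\frac{1}{61392} \approx 1.6289 \cdot 10^{-5}$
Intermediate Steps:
$y{\left(q,b \right)} = q b^{2}$
$a{\left(o,z \right)} = \left(13 + o\right) \left(274 + z\right)$ ($a{\left(o,z \right)} = \left(o + 13\right) \left(z + 274\right) = \left(13 + o\right) \left(274 + z\right)$)
$\frac{1}{A{\left(129,y{\left(-6,14 \right)} \right)} + a{\left(119,200 \right)}} = \frac{1}{- 6 \cdot 14^{2} + \left(3562 + 13 \cdot 200 + 274 \cdot 119 + 119 \cdot 200\right)} = \frac{1}{\left(-6\right) 196 + \left(3562 + 2600 + 32606 + 23800\right)} = \frac{1}{-1176 + 62568} = \frac{1}{61392}$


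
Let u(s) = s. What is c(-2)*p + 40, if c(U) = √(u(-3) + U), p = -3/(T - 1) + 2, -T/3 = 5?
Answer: 40 + 35*I*√5/16 ≈ 40.0 + 4.8914*I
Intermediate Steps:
T = -15 (T = -3*5 = -15)
p = 35/16 (p = -3/(-15 - 1) + 2 = -3/(-16) + 2 = -1/16*(-3) + 2 = 3/16 + 2 = 35/16 ≈ 2.1875)
c(U) = √(-3 + U)
c(-2)*p + 40 = √(-3 - 2)*(35/16) + 40 = √(-5)*(35/16) + 40 = (I*√5)*(35/16) + 40 = 35*I*√5/16 + 40 = 40 + 35*I*√5/16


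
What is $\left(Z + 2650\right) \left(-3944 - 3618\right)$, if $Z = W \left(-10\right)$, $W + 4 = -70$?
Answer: $-25635180$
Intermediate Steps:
$W = -74$ ($W = -4 - 70 = -74$)
$Z = 740$ ($Z = \left(-74\right) \left(-10\right) = 740$)
$\left(Z + 2650\right) \left(-3944 - 3618\right) = \left(740 + 2650\right) \left(-3944 - 3618\right) = 3390 \left(-3944 - 3618\right) = 3390 \left(-7562\right) = -25635180$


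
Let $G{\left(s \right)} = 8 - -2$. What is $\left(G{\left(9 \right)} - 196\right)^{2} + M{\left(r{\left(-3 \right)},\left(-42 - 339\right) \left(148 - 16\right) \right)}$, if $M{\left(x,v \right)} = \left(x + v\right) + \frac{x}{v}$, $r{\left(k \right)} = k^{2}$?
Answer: $- \frac{87658957}{5588} \approx -15687.0$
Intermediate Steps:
$M{\left(x,v \right)} = v + x + \frac{x}{v}$ ($M{\left(x,v \right)} = \left(v + x\right) + \frac{x}{v} = v + x + \frac{x}{v}$)
$G{\left(s \right)} = 10$ ($G{\left(s \right)} = 8 + 2 = 10$)
$\left(G{\left(9 \right)} - 196\right)^{2} + M{\left(r{\left(-3 \right)},\left(-42 - 339\right) \left(148 - 16\right) \right)} = \left(10 - 196\right)^{2} + \left(\left(-42 - 339\right) \left(148 - 16\right) + \left(-3\right)^{2} + \frac{\left(-3\right)^{2}}{\left(-42 - 339\right) \left(148 - 16\right)}\right) = \left(-186\right)^{2} + \left(\left(-381\right) 132 + 9 + \frac{9}{\left(-381\right) 132}\right) = 34596 + \left(-50292 + 9 + \frac{9}{-50292}\right) = 34596 + \left(-50292 + 9 + 9 \left(- \frac{1}{50292}\right)\right) = 34596 - \frac{280981405}{5588} = - \frac{87658957}{5588}$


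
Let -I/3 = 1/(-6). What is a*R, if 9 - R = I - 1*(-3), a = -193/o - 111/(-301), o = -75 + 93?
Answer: -617045/10836 ≈ -56.944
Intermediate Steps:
o = 18
I = ½ (I = -3/(-6) = -3*(-⅙) = ½ ≈ 0.50000)
a = -56095/5418 (a = -193/18 - 111/(-301) = -193*1/18 - 111*(-1/301) = -193/18 + 111/301 = -56095/5418 ≈ -10.353)
R = 11/2 (R = 9 - (½ - 1*(-3)) = 9 - (½ + 3) = 9 - 1*7/2 = 9 - 7/2 = 11/2 ≈ 5.5000)
a*R = -56095/5418*11/2 = -617045/10836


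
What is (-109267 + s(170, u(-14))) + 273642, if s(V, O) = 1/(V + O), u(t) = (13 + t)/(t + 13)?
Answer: 28108126/171 ≈ 1.6438e+5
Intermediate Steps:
u(t) = 1 (u(t) = (13 + t)/(13 + t) = 1)
s(V, O) = 1/(O + V)
(-109267 + s(170, u(-14))) + 273642 = (-109267 + 1/(1 + 170)) + 273642 = (-109267 + 1/171) + 273642 = -18684656/171 + 273642 = 28108126/171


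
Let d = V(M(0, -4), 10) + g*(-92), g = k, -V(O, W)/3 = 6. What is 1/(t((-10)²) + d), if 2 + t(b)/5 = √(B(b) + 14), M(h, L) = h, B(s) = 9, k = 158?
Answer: -14564/212109521 - 5*√23/212109521 ≈ -6.8776e-5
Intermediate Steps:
V(O, W) = -18 (V(O, W) = -3*6 = -18)
g = 158
t(b) = -10 + 5*√23 (t(b) = -10 + 5*√(9 + 14) = -10 + 5*√23)
d = -14554 (d = -18 + 158*(-92) = -18 - 14536 = -14554)
1/(t((-10)²) + d) = 1/((-10 + 5*√23) - 14554) = 1/(-14564 + 5*√23)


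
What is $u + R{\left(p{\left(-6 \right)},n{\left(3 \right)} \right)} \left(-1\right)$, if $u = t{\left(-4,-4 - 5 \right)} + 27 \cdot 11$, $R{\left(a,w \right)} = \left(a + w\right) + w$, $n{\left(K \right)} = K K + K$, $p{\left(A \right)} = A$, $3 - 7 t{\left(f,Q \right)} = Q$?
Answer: $\frac{1965}{7} \approx 280.71$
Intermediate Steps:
$t{\left(f,Q \right)} = \frac{3}{7} - \frac{Q}{7}$
$n{\left(K \right)} = K + K^{2}$ ($n{\left(K \right)} = K^{2} + K = K + K^{2}$)
$R{\left(a,w \right)} = a + 2 w$
$u = \frac{2091}{7}$ ($u = \left(\frac{3}{7} - \frac{-4 - 5}{7}\right) + 27 \cdot 11 = \left(\frac{3}{7} - - \frac{9}{7}\right) + 297 = \left(\frac{3}{7} + \frac{9}{7}\right) + 297 = \frac{12}{7} + 297 = \frac{2091}{7} \approx 298.71$)
$u + R{\left(p{\left(-6 \right)},n{\left(3 \right)} \right)} \left(-1\right) = \frac{2091}{7} + \left(-6 + 2 \cdot 3 \left(1 + 3\right)\right) \left(-1\right) = \frac{2091}{7} + \left(-6 + 2 \cdot 3 \cdot 4\right) \left(-1\right) = \frac{2091}{7} + \left(-6 + 2 \cdot 12\right) \left(-1\right) = \frac{2091}{7} + \left(-6 + 24\right) \left(-1\right) = \frac{2091}{7} + 18 \left(-1\right) = \frac{2091}{7} - 18 = \frac{1965}{7}$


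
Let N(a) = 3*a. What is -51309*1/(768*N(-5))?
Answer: 5701/1280 ≈ 4.4539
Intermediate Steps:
-51309*1/(768*N(-5)) = -51309/(-96*(-5)*(-24)) = -51309/(-32*(-15)*(-24)) = -51309/(480*(-24)) = -51309/(-11520) = -51309*(-1/11520) = 5701/1280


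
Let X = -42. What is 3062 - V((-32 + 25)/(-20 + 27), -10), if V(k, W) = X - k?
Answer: 3103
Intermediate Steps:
V(k, W) = -42 - k
3062 - V((-32 + 25)/(-20 + 27), -10) = 3062 - (-42 - (-32 + 25)/(-20 + 27)) = 3062 - (-42 - (-7)/7) = 3062 - (-42 - 1*(-1)) = 3062 - (-42 + 1) = 3062 - 1*(-41) = 3062 + 41 = 3103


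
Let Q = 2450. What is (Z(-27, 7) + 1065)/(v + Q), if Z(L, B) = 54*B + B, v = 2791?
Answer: 1450/5241 ≈ 0.27666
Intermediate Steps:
Z(L, B) = 55*B
(Z(-27, 7) + 1065)/(v + Q) = (55*7 + 1065)/(2791 + 2450) = (385 + 1065)/5241 = 1450*(1/5241) = 1450/5241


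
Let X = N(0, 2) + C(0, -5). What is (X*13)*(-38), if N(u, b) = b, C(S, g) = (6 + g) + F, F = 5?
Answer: -3952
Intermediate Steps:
C(S, g) = 11 + g (C(S, g) = (6 + g) + 5 = 11 + g)
X = 8 (X = 2 + (11 - 5) = 2 + 6 = 8)
(X*13)*(-38) = (8*13)*(-38) = 104*(-38) = -3952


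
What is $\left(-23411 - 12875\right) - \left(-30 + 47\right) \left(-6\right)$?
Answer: $-36184$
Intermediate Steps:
$\left(-23411 - 12875\right) - \left(-30 + 47\right) \left(-6\right) = -36286 - 17 \left(-6\right) = -36286 - -102 = -36286 + 102 = -36184$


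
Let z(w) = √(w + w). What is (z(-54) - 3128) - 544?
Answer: -3672 + 6*I*√3 ≈ -3672.0 + 10.392*I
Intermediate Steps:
z(w) = √2*√w (z(w) = √(2*w) = √2*√w)
(z(-54) - 3128) - 544 = (√2*√(-54) - 3128) - 544 = (√2*(3*I*√6) - 3128) - 544 = (6*I*√3 - 3128) - 544 = (-3128 + 6*I*√3) - 544 = -3672 + 6*I*√3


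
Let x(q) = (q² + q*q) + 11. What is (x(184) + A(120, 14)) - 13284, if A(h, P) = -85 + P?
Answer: 54368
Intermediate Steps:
x(q) = 11 + 2*q² (x(q) = (q² + q²) + 11 = 2*q² + 11 = 11 + 2*q²)
(x(184) + A(120, 14)) - 13284 = ((11 + 2*184²) + (-85 + 14)) - 13284 = ((11 + 2*33856) - 71) - 13284 = ((11 + 67712) - 71) - 13284 = (67723 - 71) - 13284 = 67652 - 13284 = 54368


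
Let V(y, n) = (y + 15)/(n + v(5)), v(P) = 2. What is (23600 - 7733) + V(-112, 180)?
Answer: 2887697/182 ≈ 15866.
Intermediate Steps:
V(y, n) = (15 + y)/(2 + n) (V(y, n) = (y + 15)/(n + 2) = (15 + y)/(2 + n))
(23600 - 7733) + V(-112, 180) = (23600 - 7733) + (15 - 112)/(2 + 180) = 15867 - 97/182 = 2887697/182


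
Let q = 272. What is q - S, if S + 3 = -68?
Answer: 343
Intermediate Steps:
S = -71 (S = -3 - 68 = -71)
q - S = 272 - 1*(-71) = 272 + 71 = 343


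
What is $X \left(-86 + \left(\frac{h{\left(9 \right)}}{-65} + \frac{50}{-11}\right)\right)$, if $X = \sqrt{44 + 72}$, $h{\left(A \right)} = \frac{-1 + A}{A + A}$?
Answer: $- \frac{1165408 \sqrt{29}}{6435} \approx -975.28$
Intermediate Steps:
$h{\left(A \right)} = \frac{-1 + A}{2 A}$
$X = 2 \sqrt{29}$ ($X = \sqrt{116} = 2 \sqrt{29} \approx 10.77$)
$X \left(-86 + \left(\frac{h{\left(9 \right)}}{-65} + \frac{50}{-11}\right)\right) = 2 \sqrt{29} \left(-86 + \left(\frac{\frac{1}{2} \cdot \frac{1}{9} \left(-1 + 9\right)}{-65} + \frac{50}{-11}\right)\right) = 2 \sqrt{29} \left(-86 + \left(\frac{1}{2} \cdot \frac{1}{9} \cdot 8 \left(- \frac{1}{65}\right) + 50 \left(- \frac{1}{11}\right)\right)\right) = 2 \sqrt{29} \left(-86 + \left(\frac{4}{9} \left(- \frac{1}{65}\right) - \frac{50}{11}\right)\right) = 2 \sqrt{29} \left(-86 - \frac{29294}{6435}\right) = 2 \sqrt{29} \left(- \frac{582704}{6435}\right) = - \frac{1165408 \sqrt{29}}{6435}$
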